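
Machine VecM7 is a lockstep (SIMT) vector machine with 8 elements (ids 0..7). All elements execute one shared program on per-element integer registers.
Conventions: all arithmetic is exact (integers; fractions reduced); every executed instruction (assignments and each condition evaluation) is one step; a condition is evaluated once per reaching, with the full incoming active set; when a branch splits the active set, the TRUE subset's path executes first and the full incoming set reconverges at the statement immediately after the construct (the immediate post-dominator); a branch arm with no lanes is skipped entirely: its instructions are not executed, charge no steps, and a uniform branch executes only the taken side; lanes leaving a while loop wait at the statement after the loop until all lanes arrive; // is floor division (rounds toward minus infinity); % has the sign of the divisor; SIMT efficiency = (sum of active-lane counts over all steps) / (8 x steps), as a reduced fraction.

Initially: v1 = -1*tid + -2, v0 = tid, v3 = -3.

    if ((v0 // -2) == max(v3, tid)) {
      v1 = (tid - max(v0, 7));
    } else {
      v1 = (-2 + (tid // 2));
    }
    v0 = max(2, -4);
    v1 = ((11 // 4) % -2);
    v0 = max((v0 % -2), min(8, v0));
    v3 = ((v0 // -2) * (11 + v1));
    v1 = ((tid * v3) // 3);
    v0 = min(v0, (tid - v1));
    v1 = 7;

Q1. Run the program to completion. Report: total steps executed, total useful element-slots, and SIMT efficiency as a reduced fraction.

Answer: 10 steps, 72 useful, 9/10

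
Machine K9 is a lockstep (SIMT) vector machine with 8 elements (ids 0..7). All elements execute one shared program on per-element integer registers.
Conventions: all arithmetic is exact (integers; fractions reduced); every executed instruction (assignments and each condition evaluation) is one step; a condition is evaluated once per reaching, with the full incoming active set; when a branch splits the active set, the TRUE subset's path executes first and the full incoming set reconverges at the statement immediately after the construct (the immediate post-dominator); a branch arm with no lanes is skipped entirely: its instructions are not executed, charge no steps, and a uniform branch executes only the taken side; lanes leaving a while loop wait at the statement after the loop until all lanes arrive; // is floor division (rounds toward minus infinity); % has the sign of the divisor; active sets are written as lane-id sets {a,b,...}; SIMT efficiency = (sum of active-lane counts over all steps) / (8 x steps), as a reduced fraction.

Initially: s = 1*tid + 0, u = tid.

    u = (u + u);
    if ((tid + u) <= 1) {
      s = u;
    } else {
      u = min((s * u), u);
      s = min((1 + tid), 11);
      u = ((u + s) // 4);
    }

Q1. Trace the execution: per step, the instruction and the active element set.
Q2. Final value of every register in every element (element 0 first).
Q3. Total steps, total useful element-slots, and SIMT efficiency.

step 0: u <- (u + u)                 {0,1,2,3,4,5,6,7}
step 1: eval ((tid + u) <= 1)        {0,1,2,3,4,5,6,7}
step 2: s <- u                       {0}
step 3: u <- min((s * u), u)         {1,2,3,4,5,6,7}
step 4: s <- min((1 + tid), 11)      {1,2,3,4,5,6,7}
step 5: u <- ((u + s) // 4)          {1,2,3,4,5,6,7}

Answer: 6 steps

s: 0,2,3,4,5,6,7,8
u: 0,1,1,2,3,4,4,5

steps = 6; useful = 38; efficiency = 38/48 = 19/24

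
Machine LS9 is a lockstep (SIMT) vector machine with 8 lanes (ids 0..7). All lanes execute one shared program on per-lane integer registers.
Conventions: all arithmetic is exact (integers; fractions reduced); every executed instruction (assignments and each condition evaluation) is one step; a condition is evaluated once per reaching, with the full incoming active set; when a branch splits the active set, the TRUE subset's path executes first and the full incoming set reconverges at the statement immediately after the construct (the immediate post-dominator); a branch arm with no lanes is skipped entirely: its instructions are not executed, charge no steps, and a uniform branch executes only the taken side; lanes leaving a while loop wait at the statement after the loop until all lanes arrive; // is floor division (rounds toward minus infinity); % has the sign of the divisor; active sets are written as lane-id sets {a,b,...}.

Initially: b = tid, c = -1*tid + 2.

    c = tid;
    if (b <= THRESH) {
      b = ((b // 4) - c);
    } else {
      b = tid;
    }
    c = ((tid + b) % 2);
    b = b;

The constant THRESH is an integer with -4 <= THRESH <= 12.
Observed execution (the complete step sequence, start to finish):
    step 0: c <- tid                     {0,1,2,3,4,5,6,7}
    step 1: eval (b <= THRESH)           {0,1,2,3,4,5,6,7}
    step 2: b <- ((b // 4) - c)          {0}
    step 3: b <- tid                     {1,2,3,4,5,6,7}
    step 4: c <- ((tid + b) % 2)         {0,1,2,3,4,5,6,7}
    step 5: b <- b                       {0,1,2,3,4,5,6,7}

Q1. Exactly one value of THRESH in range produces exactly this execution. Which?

Answer: THRESH = 0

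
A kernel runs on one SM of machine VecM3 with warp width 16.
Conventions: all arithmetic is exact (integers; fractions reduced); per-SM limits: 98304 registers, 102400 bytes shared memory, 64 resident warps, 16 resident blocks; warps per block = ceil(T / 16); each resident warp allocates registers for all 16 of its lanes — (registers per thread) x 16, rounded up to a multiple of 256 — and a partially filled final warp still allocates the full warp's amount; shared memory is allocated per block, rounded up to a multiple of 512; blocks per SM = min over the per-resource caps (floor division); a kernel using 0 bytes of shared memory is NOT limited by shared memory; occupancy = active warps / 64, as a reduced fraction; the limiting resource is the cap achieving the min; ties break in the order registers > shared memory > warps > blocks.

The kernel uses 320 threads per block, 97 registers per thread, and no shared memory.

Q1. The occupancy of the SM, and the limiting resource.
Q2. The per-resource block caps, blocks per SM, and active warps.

Answer: occupancy 5/8, limited by registers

registers: 2 blocks
shared memory: no limit (kernel uses none)
warps: 3 blocks
blocks: 16 blocks

Answer: 2 blocks, 40 active warps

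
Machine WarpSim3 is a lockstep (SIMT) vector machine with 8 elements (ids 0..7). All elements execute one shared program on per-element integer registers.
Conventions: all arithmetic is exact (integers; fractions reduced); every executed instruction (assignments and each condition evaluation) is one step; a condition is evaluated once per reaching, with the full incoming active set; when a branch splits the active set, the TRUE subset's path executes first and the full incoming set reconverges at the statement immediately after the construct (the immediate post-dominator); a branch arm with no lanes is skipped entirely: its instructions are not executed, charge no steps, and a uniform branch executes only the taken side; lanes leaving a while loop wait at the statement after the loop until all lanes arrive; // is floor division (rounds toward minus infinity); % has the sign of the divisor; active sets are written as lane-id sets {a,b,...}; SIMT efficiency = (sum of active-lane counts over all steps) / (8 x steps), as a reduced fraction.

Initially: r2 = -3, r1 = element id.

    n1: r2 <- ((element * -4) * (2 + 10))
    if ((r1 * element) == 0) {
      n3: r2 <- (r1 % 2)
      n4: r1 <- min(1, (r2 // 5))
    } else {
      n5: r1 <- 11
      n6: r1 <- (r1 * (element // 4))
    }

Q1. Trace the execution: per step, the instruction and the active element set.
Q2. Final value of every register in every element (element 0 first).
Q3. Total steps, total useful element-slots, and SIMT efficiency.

step 0: r2 <- ((element * -4) * (2 + 10)) {0,1,2,3,4,5,6,7}
step 1: eval ((r1 * element) == 0)   {0,1,2,3,4,5,6,7}
step 2: r2 <- (r1 % 2)               {0}
step 3: r1 <- min(1, (r2 // 5))      {0}
step 4: r1 <- 11                     {1,2,3,4,5,6,7}
step 5: r1 <- (r1 * (element // 4))  {1,2,3,4,5,6,7}

Answer: 6 steps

r2: 0,-48,-96,-144,-192,-240,-288,-336
r1: 0,0,0,0,11,11,11,11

steps = 6; useful = 32; efficiency = 32/48 = 2/3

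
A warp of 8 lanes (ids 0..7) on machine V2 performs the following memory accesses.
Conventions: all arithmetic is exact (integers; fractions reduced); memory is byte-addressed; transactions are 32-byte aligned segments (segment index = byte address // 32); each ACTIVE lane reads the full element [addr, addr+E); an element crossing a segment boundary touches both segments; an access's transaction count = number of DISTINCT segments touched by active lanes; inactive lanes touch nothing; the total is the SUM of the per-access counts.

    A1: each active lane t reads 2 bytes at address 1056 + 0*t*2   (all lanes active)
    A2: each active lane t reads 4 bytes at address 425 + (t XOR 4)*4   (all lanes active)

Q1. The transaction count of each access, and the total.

A1: 1 transaction
A2: 2 transactions

Answer: 1,2; total 3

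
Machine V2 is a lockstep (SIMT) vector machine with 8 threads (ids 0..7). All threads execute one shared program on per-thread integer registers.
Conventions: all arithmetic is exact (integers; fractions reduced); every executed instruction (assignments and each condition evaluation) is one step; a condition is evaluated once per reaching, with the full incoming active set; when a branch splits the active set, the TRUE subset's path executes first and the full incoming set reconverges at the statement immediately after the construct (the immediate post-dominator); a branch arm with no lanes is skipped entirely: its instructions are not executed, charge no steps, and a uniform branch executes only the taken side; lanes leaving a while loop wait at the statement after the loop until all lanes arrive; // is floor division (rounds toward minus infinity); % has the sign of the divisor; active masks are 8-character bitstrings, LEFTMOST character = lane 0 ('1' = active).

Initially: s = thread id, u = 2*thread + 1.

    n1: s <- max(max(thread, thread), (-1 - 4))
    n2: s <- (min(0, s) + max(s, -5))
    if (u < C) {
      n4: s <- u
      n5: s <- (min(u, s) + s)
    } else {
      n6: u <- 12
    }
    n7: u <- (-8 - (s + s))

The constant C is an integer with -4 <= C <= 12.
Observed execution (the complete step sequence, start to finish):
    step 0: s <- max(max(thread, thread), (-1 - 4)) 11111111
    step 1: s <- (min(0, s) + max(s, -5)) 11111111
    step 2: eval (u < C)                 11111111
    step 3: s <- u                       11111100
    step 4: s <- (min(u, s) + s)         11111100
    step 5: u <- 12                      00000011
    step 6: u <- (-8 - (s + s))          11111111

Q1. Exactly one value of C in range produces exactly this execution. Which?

Answer: C = 12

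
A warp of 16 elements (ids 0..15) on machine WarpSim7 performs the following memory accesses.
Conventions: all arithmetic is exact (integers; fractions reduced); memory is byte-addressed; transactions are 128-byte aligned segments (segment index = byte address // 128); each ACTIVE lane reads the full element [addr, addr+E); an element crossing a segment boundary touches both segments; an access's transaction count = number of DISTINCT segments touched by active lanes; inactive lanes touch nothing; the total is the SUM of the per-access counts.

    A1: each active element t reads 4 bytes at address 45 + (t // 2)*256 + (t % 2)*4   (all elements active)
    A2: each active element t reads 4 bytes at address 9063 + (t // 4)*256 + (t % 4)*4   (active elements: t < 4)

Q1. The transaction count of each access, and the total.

A1: 8 transactions
A2: 1 transaction

Answer: 8,1; total 9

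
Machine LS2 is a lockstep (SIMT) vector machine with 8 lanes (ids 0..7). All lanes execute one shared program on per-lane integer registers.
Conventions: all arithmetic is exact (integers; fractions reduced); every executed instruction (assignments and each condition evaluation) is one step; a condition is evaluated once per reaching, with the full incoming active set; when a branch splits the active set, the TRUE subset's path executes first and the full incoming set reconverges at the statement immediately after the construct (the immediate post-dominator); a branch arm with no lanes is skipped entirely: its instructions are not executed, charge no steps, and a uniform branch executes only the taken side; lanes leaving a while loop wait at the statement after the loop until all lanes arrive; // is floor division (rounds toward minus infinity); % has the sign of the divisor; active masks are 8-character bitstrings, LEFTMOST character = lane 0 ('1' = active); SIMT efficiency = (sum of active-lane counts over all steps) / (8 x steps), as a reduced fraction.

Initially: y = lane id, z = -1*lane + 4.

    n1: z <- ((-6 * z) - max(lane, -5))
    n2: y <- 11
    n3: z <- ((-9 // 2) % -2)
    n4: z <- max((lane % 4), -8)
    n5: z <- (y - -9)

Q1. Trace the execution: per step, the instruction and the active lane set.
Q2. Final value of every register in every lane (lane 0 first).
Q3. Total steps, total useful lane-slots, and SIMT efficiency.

step 0: z <- ((-6 * z) - max(lane, -5)) 11111111
step 1: y <- 11                      11111111
step 2: z <- ((-9 // 2) % -2)        11111111
step 3: z <- max((lane % 4), -8)     11111111
step 4: z <- (y - -9)                11111111

Answer: 5 steps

y: 11,11,11,11,11,11,11,11
z: 20,20,20,20,20,20,20,20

steps = 5; useful = 40; efficiency = 40/40 = 1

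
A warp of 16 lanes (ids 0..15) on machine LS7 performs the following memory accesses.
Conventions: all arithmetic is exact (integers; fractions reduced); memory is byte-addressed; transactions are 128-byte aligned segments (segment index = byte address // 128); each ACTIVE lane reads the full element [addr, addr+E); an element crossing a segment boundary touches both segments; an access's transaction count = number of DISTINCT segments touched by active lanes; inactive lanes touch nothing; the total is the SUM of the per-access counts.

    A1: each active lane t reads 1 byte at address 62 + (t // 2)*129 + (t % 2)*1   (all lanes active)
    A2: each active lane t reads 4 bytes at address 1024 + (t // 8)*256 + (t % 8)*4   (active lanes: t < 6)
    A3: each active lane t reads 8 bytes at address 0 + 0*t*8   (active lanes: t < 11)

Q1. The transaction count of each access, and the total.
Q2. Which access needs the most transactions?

A1: 8 transactions
A2: 1 transaction
A3: 1 transaction

Answer: 8,1,1; total 10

Answer: A1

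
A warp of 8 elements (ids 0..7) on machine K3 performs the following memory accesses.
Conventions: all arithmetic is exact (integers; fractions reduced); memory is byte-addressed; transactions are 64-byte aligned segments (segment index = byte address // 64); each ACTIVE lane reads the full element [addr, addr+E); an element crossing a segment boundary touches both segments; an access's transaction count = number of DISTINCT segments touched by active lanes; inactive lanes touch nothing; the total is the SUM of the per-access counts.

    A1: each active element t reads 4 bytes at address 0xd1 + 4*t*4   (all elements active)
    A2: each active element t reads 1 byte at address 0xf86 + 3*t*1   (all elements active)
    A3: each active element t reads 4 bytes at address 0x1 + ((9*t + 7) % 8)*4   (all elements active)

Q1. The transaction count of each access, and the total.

A1: 3 transactions
A2: 1 transaction
A3: 1 transaction

Answer: 3,1,1; total 5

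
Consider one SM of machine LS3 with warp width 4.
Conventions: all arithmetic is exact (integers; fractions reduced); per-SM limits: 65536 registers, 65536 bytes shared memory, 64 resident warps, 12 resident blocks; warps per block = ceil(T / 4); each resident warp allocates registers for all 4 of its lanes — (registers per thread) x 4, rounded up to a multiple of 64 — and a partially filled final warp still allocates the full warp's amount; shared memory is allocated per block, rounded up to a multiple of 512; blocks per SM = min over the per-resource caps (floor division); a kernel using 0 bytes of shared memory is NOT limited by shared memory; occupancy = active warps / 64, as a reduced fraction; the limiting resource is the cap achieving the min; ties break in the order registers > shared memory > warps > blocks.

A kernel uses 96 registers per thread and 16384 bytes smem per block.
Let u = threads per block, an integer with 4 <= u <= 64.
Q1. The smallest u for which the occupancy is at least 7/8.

Answer: u = 53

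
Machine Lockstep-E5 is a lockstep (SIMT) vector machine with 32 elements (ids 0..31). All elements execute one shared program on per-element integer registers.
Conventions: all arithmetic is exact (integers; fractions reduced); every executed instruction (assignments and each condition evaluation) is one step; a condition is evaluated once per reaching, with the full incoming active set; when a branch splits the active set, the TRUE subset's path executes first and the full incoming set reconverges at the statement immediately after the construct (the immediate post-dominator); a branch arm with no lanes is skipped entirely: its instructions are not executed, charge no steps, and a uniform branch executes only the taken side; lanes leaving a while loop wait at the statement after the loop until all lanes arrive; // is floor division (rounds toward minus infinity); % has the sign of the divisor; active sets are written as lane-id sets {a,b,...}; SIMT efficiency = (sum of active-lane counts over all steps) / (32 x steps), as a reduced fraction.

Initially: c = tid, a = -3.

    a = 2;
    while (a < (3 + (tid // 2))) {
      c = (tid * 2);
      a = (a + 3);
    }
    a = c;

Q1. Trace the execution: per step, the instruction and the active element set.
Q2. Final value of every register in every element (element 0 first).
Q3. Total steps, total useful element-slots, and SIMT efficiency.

step 0: a <- 2                       {0,1,2,3,4,5,6,7,8,9,10,11,12,13,14,15,16,17,18,19,20,21,22,23,24,25,26,27,28,29,30,31}
step 1: eval (a < (3 + (tid // 2)))  {0,1,2,3,4,5,6,7,8,9,10,11,12,13,14,15,16,17,18,19,20,21,22,23,24,25,26,27,28,29,30,31}
step 2: c <- (tid * 2)               {0,1,2,3,4,5,6,7,8,9,10,11,12,13,14,15,16,17,18,19,20,21,22,23,24,25,26,27,28,29,30,31}
step 3: a <- (a + 3)                 {0,1,2,3,4,5,6,7,8,9,10,11,12,13,14,15,16,17,18,19,20,21,22,23,24,25,26,27,28,29,30,31}
step 4: eval (a < (3 + (tid // 2)))  {0,1,2,3,4,5,6,7,8,9,10,11,12,13,14,15,16,17,18,19,20,21,22,23,24,25,26,27,28,29,30,31}
step 5: c <- (tid * 2)               {6,7,8,9,10,11,12,13,14,15,16,17,18,19,20,21,22,23,24,25,26,27,28,29,30,31}
step 6: a <- (a + 3)                 {6,7,8,9,10,11,12,13,14,15,16,17,18,19,20,21,22,23,24,25,26,27,28,29,30,31}
step 7: eval (a < (3 + (tid // 2)))  {6,7,8,9,10,11,12,13,14,15,16,17,18,19,20,21,22,23,24,25,26,27,28,29,30,31}
step 8: c <- (tid * 2)               {12,13,14,15,16,17,18,19,20,21,22,23,24,25,26,27,28,29,30,31}
step 9: a <- (a + 3)                 {12,13,14,15,16,17,18,19,20,21,22,23,24,25,26,27,28,29,30,31}
step 10: eval (a < (3 + (tid // 2)))  {12,13,14,15,16,17,18,19,20,21,22,23,24,25,26,27,28,29,30,31}
step 11: c <- (tid * 2)               {18,19,20,21,22,23,24,25,26,27,28,29,30,31}
step 12: a <- (a + 3)                 {18,19,20,21,22,23,24,25,26,27,28,29,30,31}
step 13: eval (a < (3 + (tid // 2)))  {18,19,20,21,22,23,24,25,26,27,28,29,30,31}
step 14: c <- (tid * 2)               {24,25,26,27,28,29,30,31}
step 15: a <- (a + 3)                 {24,25,26,27,28,29,30,31}
step 16: eval (a < (3 + (tid // 2)))  {24,25,26,27,28,29,30,31}
step 17: c <- (tid * 2)               {30,31}
step 18: a <- (a + 3)                 {30,31}
step 19: eval (a < (3 + (tid // 2)))  {30,31}
step 20: a <- c                       {0,1,2,3,4,5,6,7,8,9,10,11,12,13,14,15,16,17,18,19,20,21,22,23,24,25,26,27,28,29,30,31}

Answer: 21 steps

c: 0,2,4,6,8,10,12,14,16,18,20,22,24,26,28,30,32,34,36,38,40,42,44,46,48,50,52,54,56,58,60,62
a: 0,2,4,6,8,10,12,14,16,18,20,22,24,26,28,30,32,34,36,38,40,42,44,46,48,50,52,54,56,58,60,62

steps = 21; useful = 402; efficiency = 402/672 = 67/112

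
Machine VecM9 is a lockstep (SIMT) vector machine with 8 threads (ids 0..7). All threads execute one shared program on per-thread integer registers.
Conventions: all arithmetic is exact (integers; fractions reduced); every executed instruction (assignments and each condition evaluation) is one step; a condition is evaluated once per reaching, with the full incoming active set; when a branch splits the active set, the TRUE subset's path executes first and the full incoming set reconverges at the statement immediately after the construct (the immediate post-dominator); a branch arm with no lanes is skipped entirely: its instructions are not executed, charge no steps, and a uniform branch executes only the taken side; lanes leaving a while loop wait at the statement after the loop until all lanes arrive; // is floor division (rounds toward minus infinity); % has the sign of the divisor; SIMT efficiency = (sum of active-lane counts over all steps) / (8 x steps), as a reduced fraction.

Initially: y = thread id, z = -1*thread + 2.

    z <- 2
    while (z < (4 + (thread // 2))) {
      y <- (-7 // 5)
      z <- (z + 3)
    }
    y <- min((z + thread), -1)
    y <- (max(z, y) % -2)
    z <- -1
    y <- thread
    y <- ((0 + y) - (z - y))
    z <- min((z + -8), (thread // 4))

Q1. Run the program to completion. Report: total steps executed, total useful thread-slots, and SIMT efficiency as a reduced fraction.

Answer: 14 steps, 100 useful, 25/28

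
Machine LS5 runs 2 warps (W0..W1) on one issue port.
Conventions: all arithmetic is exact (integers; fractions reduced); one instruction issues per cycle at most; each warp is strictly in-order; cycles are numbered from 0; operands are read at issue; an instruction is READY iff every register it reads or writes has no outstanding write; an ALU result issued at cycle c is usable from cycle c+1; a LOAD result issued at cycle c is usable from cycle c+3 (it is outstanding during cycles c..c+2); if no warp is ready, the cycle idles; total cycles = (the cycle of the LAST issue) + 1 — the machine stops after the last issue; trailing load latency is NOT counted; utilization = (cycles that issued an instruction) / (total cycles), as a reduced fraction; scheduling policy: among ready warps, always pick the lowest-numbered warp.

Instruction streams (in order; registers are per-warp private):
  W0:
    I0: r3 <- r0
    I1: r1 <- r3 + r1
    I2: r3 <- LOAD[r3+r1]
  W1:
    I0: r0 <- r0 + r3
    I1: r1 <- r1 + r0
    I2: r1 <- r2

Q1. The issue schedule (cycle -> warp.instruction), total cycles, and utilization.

cycle 0: W0.I0
cycle 1: W0.I1
cycle 2: W0.I2
cycle 3: W1.I0
cycle 4: W1.I1
cycle 5: W1.I2

Answer: 6 cycles, utilization 1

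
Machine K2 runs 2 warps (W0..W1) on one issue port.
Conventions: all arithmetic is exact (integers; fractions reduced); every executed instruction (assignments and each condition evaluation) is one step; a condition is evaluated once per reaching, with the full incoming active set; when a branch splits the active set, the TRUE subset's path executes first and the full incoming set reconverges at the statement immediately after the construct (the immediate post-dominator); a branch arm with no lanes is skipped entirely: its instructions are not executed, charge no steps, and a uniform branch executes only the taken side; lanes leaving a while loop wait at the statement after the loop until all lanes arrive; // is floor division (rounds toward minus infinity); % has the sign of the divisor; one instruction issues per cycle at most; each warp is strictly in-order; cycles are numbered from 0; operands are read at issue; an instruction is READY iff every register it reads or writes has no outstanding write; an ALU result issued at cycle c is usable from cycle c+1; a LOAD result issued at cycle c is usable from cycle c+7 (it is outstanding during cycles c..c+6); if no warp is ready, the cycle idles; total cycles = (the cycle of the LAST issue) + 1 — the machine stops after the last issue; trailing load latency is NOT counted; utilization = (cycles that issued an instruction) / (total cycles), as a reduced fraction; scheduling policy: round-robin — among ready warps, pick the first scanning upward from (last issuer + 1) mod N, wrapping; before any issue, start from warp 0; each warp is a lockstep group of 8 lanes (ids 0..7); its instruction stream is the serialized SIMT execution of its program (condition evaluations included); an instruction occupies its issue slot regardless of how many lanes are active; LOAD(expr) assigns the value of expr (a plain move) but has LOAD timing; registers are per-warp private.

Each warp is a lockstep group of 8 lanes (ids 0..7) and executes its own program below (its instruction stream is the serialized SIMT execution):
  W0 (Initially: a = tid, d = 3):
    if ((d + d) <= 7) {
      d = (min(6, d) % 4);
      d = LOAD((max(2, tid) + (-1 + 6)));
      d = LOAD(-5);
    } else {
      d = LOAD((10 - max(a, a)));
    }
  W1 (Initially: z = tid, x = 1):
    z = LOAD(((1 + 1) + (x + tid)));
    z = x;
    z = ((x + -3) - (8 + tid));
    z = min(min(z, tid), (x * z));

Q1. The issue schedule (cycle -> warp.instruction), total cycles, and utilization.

cycle 0: W0.I0
cycle 1: W1.I0
cycle 2: W0.I1
cycle 3: W0.I2
cycle 4: idle
cycle 5: idle
cycle 6: idle
cycle 7: idle
cycle 8: W1.I1
cycle 9: W1.I2
cycle 10: W0.I3
cycle 11: W1.I3

Answer: 12 cycles, utilization 2/3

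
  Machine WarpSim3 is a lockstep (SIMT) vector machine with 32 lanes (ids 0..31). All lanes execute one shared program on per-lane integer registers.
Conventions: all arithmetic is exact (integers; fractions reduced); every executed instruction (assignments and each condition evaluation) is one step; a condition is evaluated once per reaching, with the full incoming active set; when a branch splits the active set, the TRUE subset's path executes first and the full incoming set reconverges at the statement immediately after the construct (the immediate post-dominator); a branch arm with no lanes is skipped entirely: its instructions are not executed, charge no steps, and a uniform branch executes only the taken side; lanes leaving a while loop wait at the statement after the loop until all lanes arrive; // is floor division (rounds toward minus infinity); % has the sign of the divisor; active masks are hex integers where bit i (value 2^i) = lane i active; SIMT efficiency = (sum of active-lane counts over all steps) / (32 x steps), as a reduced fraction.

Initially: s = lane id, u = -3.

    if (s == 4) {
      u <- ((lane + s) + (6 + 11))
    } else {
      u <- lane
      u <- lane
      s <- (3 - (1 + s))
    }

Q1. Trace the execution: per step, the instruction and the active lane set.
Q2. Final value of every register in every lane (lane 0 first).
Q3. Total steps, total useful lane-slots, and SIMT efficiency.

step 0: eval (s == 4)                0xffffffff
step 1: u <- ((lane + s) + (6 + 11)) 0x00000010
step 2: u <- lane                    0xffffffef
step 3: u <- lane                    0xffffffef
step 4: s <- (3 - (1 + s))           0xffffffef

Answer: 5 steps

s: 2,1,0,-1,4,-3,-4,-5,-6,-7,-8,-9,-10,-11,-12,-13,-14,-15,-16,-17,-18,-19,-20,-21,-22,-23,-24,-25,-26,-27,-28,-29
u: 0,1,2,3,25,5,6,7,8,9,10,11,12,13,14,15,16,17,18,19,20,21,22,23,24,25,26,27,28,29,30,31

steps = 5; useful = 126; efficiency = 126/160 = 63/80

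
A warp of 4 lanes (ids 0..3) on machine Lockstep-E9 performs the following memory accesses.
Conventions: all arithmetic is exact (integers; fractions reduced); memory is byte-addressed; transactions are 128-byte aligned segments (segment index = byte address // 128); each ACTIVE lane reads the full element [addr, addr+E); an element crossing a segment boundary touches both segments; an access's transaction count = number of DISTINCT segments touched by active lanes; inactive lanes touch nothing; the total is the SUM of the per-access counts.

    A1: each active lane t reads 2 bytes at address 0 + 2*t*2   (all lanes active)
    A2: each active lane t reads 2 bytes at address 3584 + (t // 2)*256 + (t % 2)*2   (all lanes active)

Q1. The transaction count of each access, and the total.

A1: 1 transaction
A2: 2 transactions

Answer: 1,2; total 3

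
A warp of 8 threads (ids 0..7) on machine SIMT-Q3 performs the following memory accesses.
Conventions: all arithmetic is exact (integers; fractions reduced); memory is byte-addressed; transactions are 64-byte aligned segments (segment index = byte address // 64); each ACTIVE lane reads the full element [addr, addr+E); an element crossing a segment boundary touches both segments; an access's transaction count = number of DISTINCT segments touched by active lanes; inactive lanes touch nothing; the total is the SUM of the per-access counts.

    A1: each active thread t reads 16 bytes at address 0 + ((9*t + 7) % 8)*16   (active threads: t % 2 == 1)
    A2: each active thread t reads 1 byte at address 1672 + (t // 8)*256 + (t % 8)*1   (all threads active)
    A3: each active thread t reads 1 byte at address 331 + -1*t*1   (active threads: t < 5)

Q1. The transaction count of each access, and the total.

A1: 2 transactions
A2: 1 transaction
A3: 1 transaction

Answer: 2,1,1; total 4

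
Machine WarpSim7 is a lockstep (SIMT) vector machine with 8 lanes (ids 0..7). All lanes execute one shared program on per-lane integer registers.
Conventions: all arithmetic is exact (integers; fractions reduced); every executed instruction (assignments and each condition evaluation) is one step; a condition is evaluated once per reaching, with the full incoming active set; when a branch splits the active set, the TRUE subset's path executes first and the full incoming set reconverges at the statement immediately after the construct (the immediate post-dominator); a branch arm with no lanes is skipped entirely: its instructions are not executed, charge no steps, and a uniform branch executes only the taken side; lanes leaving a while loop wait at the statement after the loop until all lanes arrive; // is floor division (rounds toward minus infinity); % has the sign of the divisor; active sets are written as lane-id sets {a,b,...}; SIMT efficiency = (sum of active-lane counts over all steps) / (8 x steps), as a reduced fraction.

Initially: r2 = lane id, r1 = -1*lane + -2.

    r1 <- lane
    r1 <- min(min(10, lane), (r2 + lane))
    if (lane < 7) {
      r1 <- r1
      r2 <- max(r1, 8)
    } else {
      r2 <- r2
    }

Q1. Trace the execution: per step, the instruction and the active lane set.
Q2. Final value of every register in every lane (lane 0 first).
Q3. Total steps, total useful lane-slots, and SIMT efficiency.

step 0: r1 <- lane                   {0,1,2,3,4,5,6,7}
step 1: r1 <- min(min(10, lane), (r2 + lane)) {0,1,2,3,4,5,6,7}
step 2: eval (lane < 7)              {0,1,2,3,4,5,6,7}
step 3: r1 <- r1                     {0,1,2,3,4,5,6}
step 4: r2 <- max(r1, 8)             {0,1,2,3,4,5,6}
step 5: r2 <- r2                     {7}

Answer: 6 steps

r2: 8,8,8,8,8,8,8,7
r1: 0,1,2,3,4,5,6,7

steps = 6; useful = 39; efficiency = 39/48 = 13/16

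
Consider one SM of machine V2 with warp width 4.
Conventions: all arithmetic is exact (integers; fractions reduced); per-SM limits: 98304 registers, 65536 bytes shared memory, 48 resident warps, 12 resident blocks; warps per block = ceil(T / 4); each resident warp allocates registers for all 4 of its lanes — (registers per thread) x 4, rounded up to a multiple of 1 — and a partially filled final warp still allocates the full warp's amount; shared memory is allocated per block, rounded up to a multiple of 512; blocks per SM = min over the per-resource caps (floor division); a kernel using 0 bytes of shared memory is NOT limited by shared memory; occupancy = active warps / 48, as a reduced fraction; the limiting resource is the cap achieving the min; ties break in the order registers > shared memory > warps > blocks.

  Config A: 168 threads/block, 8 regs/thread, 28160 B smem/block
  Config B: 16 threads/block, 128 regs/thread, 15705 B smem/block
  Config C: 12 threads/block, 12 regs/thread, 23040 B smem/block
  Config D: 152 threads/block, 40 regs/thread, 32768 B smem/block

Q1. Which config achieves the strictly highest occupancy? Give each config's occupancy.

occupancies: A 7/8, B 1/3, C 1/8, D 19/24

Answer: A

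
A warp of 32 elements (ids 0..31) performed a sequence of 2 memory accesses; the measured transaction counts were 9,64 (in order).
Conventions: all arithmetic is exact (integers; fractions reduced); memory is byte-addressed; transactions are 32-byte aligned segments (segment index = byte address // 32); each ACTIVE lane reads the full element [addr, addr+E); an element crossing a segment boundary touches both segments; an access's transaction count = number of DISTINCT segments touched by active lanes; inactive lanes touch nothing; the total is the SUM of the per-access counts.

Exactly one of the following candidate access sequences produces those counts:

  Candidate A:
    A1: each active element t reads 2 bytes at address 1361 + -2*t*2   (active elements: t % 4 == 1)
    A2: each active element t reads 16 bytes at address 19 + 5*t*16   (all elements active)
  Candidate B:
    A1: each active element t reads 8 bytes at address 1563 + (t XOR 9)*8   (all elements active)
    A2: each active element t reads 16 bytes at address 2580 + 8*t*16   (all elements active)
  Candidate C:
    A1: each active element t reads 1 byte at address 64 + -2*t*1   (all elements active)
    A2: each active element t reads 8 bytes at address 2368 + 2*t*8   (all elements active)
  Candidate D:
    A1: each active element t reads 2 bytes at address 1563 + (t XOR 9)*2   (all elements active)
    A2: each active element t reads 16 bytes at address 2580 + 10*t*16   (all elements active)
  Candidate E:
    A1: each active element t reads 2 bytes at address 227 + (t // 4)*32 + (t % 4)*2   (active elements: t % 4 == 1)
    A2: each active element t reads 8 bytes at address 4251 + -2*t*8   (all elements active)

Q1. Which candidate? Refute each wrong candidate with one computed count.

A: A1 gives 5 transactions, not 9
C: A1 gives 3 transactions, not 9
D: A1 gives 3 transactions, not 9
E: A1 gives 8 transactions, not 9
B: all counts match (9,64)

Answer: B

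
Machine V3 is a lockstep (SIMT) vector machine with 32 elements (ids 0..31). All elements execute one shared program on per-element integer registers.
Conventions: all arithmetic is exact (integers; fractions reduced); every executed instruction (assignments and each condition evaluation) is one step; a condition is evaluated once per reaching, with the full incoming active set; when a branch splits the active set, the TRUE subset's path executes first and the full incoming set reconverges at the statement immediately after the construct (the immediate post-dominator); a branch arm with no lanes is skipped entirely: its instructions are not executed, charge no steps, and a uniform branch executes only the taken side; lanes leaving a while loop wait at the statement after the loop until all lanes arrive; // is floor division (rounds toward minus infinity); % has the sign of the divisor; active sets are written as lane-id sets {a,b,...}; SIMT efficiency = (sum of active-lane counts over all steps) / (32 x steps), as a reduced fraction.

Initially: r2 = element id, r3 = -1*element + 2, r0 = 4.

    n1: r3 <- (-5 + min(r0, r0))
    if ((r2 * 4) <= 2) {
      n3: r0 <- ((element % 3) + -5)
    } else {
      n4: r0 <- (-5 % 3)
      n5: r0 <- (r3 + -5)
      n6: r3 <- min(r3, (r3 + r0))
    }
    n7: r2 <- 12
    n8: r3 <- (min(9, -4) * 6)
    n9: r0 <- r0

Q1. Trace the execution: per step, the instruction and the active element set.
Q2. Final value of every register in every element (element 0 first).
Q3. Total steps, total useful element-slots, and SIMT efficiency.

step 0: r3 <- (-5 + min(r0, r0))     {0,1,2,3,4,5,6,7,8,9,10,11,12,13,14,15,16,17,18,19,20,21,22,23,24,25,26,27,28,29,30,31}
step 1: eval ((r2 * 4) <= 2)         {0,1,2,3,4,5,6,7,8,9,10,11,12,13,14,15,16,17,18,19,20,21,22,23,24,25,26,27,28,29,30,31}
step 2: r0 <- ((element % 3) + -5)   {0}
step 3: r0 <- (-5 % 3)               {1,2,3,4,5,6,7,8,9,10,11,12,13,14,15,16,17,18,19,20,21,22,23,24,25,26,27,28,29,30,31}
step 4: r0 <- (r3 + -5)              {1,2,3,4,5,6,7,8,9,10,11,12,13,14,15,16,17,18,19,20,21,22,23,24,25,26,27,28,29,30,31}
step 5: r3 <- min(r3, (r3 + r0))     {1,2,3,4,5,6,7,8,9,10,11,12,13,14,15,16,17,18,19,20,21,22,23,24,25,26,27,28,29,30,31}
step 6: r2 <- 12                     {0,1,2,3,4,5,6,7,8,9,10,11,12,13,14,15,16,17,18,19,20,21,22,23,24,25,26,27,28,29,30,31}
step 7: r3 <- (min(9, -4) * 6)       {0,1,2,3,4,5,6,7,8,9,10,11,12,13,14,15,16,17,18,19,20,21,22,23,24,25,26,27,28,29,30,31}
step 8: r0 <- r0                     {0,1,2,3,4,5,6,7,8,9,10,11,12,13,14,15,16,17,18,19,20,21,22,23,24,25,26,27,28,29,30,31}

Answer: 9 steps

r2: 12,12,12,12,12,12,12,12,12,12,12,12,12,12,12,12,12,12,12,12,12,12,12,12,12,12,12,12,12,12,12,12
r3: -24,-24,-24,-24,-24,-24,-24,-24,-24,-24,-24,-24,-24,-24,-24,-24,-24,-24,-24,-24,-24,-24,-24,-24,-24,-24,-24,-24,-24,-24,-24,-24
r0: -5,-6,-6,-6,-6,-6,-6,-6,-6,-6,-6,-6,-6,-6,-6,-6,-6,-6,-6,-6,-6,-6,-6,-6,-6,-6,-6,-6,-6,-6,-6,-6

steps = 9; useful = 254; efficiency = 254/288 = 127/144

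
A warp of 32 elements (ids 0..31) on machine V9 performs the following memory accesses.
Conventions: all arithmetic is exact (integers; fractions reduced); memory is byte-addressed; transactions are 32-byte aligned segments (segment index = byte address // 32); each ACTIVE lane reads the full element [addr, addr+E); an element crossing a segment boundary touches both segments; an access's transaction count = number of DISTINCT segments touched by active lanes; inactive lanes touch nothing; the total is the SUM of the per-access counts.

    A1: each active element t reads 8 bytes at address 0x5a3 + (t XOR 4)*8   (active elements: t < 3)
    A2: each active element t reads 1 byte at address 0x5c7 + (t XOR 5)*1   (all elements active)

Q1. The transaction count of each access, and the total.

A1: 1 transaction
A2: 2 transactions

Answer: 1,2; total 3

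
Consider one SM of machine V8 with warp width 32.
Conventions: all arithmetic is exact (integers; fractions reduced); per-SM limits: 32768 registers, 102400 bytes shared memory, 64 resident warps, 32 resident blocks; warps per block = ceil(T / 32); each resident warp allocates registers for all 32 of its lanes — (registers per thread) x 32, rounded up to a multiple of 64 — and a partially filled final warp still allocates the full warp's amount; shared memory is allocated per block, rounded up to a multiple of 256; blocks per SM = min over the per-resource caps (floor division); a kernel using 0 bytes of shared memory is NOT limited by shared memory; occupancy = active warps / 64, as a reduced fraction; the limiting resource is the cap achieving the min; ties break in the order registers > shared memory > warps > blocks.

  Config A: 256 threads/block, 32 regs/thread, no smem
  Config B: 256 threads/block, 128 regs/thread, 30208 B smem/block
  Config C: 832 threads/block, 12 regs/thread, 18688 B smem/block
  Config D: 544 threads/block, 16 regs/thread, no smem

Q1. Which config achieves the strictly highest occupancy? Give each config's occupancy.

occupancies: A 1/2, B 1/8, C 13/16, D 51/64

Answer: C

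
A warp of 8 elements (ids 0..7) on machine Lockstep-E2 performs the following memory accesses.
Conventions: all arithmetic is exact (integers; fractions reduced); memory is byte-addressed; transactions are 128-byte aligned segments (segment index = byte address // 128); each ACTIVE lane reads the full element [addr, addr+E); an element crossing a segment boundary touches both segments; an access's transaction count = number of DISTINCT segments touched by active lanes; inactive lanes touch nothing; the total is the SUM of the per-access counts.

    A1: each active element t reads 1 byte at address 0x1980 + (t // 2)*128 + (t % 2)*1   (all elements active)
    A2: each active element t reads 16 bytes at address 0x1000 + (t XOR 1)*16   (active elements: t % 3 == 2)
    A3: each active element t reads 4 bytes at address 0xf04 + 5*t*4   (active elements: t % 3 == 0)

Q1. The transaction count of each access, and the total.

A1: 4 transactions
A2: 1 transaction
A3: 1 transaction

Answer: 4,1,1; total 6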